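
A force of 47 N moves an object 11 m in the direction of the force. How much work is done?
W = Fd = 47×11 = 517.0 J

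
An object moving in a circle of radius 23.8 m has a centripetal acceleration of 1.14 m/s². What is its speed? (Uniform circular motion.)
v = √(a_c × r) = √(1.14 × 23.8) = 5.21 m/s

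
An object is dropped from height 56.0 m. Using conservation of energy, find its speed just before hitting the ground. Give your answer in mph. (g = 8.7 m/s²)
mgh = ½mv² → v = √(2gh) = √(2×8.7×56) = 31.22 m/s = 69.83 mph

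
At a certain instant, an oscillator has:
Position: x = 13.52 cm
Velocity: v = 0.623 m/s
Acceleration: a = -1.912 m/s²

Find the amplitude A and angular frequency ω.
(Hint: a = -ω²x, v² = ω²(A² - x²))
a = −ω²x → ω = √(|a|/x) = √(1.912/0.1352) = 3.761 rad/s
v² = ω²(A² − x²) → A = √(x² + v²/ω²) = √(0.1352² + 0.623²/3.761²) = 0.2138 m = 21.38 cm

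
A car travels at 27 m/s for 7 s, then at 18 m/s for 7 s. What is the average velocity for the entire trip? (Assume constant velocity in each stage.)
d₁ = v₁t₁ = 27 × 7 = 189 m
d₂ = v₂t₂ = 18 × 7 = 126 m
d_total = 315 m, t_total = 14 s
v_avg = d_total/t_total = 315/14 = 22.5 m/s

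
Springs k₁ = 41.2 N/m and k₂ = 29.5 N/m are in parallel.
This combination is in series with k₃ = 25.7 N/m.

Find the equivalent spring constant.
k₁₂ = k₁ + k₂ = 70.7 N/m (parallel)
1/k_eq = 1/k₁₂ + 1/k₃ → k_eq = 18.85 N/m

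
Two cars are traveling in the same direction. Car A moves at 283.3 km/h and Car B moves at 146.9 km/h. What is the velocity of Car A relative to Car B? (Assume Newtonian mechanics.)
v_rel = v_A - v_B = 283.3 - 146.9 = 136.4 km/h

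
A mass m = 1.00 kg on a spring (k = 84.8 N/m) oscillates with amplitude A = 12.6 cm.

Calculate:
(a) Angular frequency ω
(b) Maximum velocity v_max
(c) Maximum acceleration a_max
ω = √(k/m) = √(84.8/1.0) = 9.209 rad/s
v_max = ωA = 9.209×0.126 = 1.16 m/s
a_max = ω²A = 9.209²×0.126 = 10.68 m/s²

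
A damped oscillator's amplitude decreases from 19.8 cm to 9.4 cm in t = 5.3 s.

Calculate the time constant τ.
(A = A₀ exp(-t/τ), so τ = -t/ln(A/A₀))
A/A₀ = 9.4/19.8 = 0.4747; ln(A/A₀) = -0.745
τ = −t/ln(A/A₀) = −5.3/-0.745 = 7.114 s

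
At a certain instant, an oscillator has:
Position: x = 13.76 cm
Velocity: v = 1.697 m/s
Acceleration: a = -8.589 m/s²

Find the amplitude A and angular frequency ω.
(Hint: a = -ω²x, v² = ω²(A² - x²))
a = −ω²x → ω = √(|a|/x) = √(8.589/0.1376) = 7.901 rad/s
v² = ω²(A² − x²) → A = √(x² + v²/ω²) = √(0.1376² + 1.697²/7.901²) = 0.2551 m = 25.51 cm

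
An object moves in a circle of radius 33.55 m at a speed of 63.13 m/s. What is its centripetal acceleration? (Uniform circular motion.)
a_c = v²/r = 63.13²/33.55 = 3985.4/33.55 = 118.79 m/s²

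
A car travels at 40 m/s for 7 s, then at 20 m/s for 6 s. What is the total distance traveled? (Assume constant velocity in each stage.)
d₁ = v₁t₁ = 40 × 7 = 280 m
d₂ = v₂t₂ = 20 × 6 = 120 m
d_total = 280 + 120 = 400 m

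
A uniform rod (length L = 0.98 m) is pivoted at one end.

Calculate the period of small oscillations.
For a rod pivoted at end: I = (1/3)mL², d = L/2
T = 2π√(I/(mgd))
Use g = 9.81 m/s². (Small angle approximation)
I/m = (1/3)L² = 0.3201 m²; d = L/2 = 0.49 m
T = 2π√(I/(mgd)) = 2π√(0.3201/(9.81×0.49)) = 1.621 s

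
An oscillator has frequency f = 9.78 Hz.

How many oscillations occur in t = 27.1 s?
n = f×t = 9.78×27.1 = 265 oscillations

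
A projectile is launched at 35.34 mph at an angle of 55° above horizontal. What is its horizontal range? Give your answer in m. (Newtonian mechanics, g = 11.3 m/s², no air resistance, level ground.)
R = v₀² sin(2θ) / g (with unit conversion) = 20.76 m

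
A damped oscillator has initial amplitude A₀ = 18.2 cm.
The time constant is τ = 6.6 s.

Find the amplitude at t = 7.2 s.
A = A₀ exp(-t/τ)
A = A₀ exp(−t/τ) = 18.2×exp(−7.2/6.6) = 6.114 cm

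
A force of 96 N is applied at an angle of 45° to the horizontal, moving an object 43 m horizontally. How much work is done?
W = Fd cosθ = 96×43×cos(45°) = 2918.9 J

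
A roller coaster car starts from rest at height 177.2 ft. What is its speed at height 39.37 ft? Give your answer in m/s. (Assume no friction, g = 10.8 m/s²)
mgh₁ = ½mv₂² + mgh₂ → v₂ = √(2g(h₁−h₂)) = √(2×10.8×(54.01−12)) = 30.12 m/s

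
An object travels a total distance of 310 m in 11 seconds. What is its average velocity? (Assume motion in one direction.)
v_avg = Δd / Δt = 310 / 11 = 28.18 m/s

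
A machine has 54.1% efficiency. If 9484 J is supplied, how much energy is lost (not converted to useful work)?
W_out = η × W_in = 0.541×9484 = 5130.8 J
W_lost = W_in − W_out = 9484 − 5130.8 = 4353.2 J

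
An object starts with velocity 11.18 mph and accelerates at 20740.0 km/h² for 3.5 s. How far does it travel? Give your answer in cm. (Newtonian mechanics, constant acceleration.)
d = v₀t + ½at² (with unit conversion) = 2729.0 cm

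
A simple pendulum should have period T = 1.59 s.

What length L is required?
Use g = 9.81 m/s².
T = 2π√(L/g) → L = g(T/2π)² = 9.81×(1.59/2π)² = 0.6282 m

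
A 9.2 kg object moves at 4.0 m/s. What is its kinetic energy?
KE = ½mv² = ½×9.2×4.0² = 73.6 J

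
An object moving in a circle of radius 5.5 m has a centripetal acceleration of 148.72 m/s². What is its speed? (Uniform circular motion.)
v = √(a_c × r) = √(148.72 × 5.5) = 28.6 m/s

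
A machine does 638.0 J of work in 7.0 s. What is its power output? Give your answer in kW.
P = W/t = 638 J / 7 s = 91.14 W = 0.09114 kW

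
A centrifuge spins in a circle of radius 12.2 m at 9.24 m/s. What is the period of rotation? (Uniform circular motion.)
T = 2πr/v = 2π×12.2/9.24 = 8.3 s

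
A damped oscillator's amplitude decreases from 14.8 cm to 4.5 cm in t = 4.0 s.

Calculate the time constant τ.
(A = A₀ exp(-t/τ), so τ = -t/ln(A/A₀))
A/A₀ = 4.5/14.8 = 0.3041; ln(A/A₀) = -1.191
τ = −t/ln(A/A₀) = −4.0/-1.191 = 3.36 s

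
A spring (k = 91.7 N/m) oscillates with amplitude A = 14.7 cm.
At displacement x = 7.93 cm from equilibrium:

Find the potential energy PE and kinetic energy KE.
E_total = ½kA² = ½×91.7×(0.147)² = 0.9908 J
PE = ½kx² = ½×91.7×(0.0793)² = 0.2883 J
KE = E_total − PE = 0.7024 J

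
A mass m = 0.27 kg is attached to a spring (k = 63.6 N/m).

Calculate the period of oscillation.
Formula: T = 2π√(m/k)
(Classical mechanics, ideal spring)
T = 2π√(m/k) = 2π√(0.27/63.6) = 0.4094 s; f = 1/T = 2.443 Hz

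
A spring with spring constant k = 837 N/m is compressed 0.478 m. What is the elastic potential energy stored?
PE = ½kx² = ½×837×0.478² = 95.62 J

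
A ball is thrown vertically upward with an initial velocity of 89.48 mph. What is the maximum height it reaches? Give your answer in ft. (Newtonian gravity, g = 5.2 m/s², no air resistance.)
h_max = v₀²/(2g) (with unit conversion) = 504.8 ft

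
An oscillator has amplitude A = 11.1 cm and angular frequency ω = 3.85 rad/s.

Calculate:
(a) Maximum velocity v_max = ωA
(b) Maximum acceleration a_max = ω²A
v_max = ωA = 3.85×0.111 = 0.4274 m/s
a_max = ω²A = 3.85²×0.111 = 1.645 m/s²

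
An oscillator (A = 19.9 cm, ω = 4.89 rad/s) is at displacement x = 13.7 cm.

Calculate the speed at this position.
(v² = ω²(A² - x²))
v = ω√(A² − x²) = 4.89×√(0.199² − 0.137²) = 0.7058 m/s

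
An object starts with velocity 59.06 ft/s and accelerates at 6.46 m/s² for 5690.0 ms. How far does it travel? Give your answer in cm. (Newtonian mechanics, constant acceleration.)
d = v₀t + ½at² (with unit conversion) = 20700.0 cm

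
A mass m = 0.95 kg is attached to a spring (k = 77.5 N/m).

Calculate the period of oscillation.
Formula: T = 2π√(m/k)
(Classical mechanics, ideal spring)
T = 2π√(m/k) = 2π√(0.95/77.5) = 0.6957 s; f = 1/T = 1.438 Hz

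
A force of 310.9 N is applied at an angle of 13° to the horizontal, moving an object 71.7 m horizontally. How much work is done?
W = Fd cosθ = 310.9×71.7×cos(13°) = 21720.0 J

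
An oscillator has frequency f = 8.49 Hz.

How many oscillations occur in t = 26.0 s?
n = f×t = 8.49×26.0 = 220.7 oscillations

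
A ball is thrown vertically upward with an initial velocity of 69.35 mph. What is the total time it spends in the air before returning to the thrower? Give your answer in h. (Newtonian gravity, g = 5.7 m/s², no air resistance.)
t_total = 2v₀/g (with unit conversion) = 0.003022 h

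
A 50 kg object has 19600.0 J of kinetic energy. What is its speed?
KE = ½mv² → v = √(2KE/m) = √(2×19600.0/50) = 28.0 m/s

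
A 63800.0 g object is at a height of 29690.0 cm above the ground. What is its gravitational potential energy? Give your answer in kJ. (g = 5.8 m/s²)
PE = mgh = 63.8 kg × 5.8 m/s² × 296.9 m = 1.099e+05 J = 109.9 kJ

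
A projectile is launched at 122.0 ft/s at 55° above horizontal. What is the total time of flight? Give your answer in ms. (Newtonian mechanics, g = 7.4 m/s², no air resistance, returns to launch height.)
T = 2v₀sin(θ)/g (with unit conversion) = 8233.0 ms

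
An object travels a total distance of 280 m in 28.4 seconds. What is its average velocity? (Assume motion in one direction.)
v_avg = Δd / Δt = 280 / 28.4 = 9.86 m/s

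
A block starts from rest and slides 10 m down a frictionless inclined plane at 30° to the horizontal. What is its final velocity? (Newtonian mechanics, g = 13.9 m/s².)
a = g sin(θ) = 13.9 × sin(30°) = 6.95 m/s²
v = √(2ad) = √(2 × 6.95 × 10) = 11.79 m/s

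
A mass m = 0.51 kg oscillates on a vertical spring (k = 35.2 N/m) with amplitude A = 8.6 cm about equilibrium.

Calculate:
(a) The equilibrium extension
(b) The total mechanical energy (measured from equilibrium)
x_eq = mg/k = 0.51×9.81/35.2 = 0.1421 m = 14.21 cm
E = ½kA² = ½×35.2×(0.086)² = 0.1302 J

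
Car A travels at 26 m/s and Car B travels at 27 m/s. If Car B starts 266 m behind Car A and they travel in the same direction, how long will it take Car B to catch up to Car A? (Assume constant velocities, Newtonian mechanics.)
Relative speed: v_rel = 27 - 26 = 1 m/s
Time to catch: t = d₀/v_rel = 266/1 = 266.0 s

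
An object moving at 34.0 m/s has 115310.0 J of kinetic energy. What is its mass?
KE = ½mv² → m = 2KE/v² = 2×115310.0/34.0² = 199.5 kg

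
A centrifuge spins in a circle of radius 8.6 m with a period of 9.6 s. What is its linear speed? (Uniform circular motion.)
v = 2πr/T = 2π×8.6/9.6 = 5.63 m/s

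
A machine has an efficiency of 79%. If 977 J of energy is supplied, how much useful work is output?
W_out = η × W_in = 0.79 × 977 = 771.83 J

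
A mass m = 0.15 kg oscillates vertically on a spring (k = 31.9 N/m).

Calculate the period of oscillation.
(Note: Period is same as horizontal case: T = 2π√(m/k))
T = 2π√(m/k) = 2π√(0.15/31.9) = 0.4309 s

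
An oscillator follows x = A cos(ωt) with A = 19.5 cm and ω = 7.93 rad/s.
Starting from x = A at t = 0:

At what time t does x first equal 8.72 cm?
cos(ωt) = x/A = 8.72/19.5 = 0.4472
ωt = arccos(0.4472) = 1.107 rad
t = 1.107/7.93 = 0.1396 s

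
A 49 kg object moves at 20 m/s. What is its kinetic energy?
KE = ½mv² = ½×49×20² = 9800.0 J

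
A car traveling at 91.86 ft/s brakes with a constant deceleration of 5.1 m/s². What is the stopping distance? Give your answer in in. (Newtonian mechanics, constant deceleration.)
d = v₀² / (2a) (with unit conversion) = 3026.0 in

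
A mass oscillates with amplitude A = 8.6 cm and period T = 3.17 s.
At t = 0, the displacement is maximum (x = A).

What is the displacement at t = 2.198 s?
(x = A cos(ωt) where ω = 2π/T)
ω = 2π/T = 2π/3.17 = 1.982 rad/s
x = A cos(ωt) = 8.6×cos(1.982×2.198) = -2.996 cm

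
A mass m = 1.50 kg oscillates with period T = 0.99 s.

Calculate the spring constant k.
T = 2π√(m/k) → k = m(2π/T)² = 1.5×(2π/0.99)² = 60.42 N/m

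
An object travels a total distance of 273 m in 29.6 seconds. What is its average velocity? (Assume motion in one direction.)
v_avg = Δd / Δt = 273 / 29.6 = 9.22 m/s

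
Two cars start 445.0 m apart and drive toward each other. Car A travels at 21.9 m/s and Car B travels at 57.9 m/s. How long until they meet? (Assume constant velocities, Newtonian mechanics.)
Combined speed: v_combined = 21.9 + 57.9 = 79.8 m/s
Time to meet: t = d/79.8 = 445.0/79.8 = 5.58 s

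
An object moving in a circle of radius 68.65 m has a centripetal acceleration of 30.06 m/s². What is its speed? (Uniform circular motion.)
v = √(a_c × r) = √(30.06 × 68.65) = 45.43 m/s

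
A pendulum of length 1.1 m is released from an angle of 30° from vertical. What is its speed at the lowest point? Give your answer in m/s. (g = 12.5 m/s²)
h = L(1 − cosθ) = 1.1×(1 − cos30°) = 0.1474 m
v = √(2gh) = √(2×12.5×0.1474) = 1.919 m/s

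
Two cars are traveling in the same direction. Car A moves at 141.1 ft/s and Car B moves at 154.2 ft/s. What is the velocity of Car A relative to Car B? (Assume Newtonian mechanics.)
v_rel = v_A - v_B = 141.1 - 154.2 = -13.1 ft/s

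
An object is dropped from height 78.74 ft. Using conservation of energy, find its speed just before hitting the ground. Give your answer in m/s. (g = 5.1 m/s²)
mgh = ½mv² → v = √(2gh) = √(2×5.1×24) = 15.65 m/s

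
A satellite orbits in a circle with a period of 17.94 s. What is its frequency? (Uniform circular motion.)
f = 1/T = 1/17.94 = 0.0557 Hz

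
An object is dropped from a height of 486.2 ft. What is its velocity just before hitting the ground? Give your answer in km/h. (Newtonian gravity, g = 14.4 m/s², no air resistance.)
v = √(2gh) (with unit conversion) = 235.2 km/h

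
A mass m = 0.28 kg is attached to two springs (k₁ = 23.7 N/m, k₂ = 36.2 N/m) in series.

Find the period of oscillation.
k_eq = k₁k₂/(k₁+k₂) = 14.32 N/m
T = 2π√(m/k_eq) = 2π√(0.28/14.32) = 0.8785 s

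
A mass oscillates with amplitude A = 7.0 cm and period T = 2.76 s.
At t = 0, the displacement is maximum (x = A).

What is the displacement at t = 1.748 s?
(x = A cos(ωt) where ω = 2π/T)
ω = 2π/T = 2π/2.76 = 2.277 rad/s
x = A cos(ωt) = 7.0×cos(2.277×1.748) = -4.684 cm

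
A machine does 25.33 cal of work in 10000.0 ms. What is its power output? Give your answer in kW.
P = W/t = 106 J / 10 s = 10.6 W = 0.0106 kW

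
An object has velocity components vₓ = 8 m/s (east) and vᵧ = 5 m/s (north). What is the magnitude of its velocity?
|v| = √(vₓ² + vᵧ²) = √(8² + 5²) = √(89) = 9.43 m/s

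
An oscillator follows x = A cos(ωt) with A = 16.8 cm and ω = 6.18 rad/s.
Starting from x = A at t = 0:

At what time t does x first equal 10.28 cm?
cos(ωt) = x/A = 10.28/16.8 = 0.6119
ωt = arccos(0.6119) = 0.9123 rad
t = 0.9123/6.18 = 0.1476 s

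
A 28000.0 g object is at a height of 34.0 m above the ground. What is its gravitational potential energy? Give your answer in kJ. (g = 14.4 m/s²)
PE = mgh = 28 kg × 14.4 m/s² × 34 m = 1.371e+04 J = 13.71 kJ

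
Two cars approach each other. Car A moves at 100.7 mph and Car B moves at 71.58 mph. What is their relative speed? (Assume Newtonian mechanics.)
v_rel = v_A + v_B = 100.7 + 71.58 = 172.3 mph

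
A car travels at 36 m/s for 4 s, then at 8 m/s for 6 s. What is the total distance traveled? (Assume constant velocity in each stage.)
d₁ = v₁t₁ = 36 × 4 = 144 m
d₂ = v₂t₂ = 8 × 6 = 48 m
d_total = 144 + 48 = 192 m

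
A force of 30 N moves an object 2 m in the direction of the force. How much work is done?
W = Fd = 30×2 = 60.0 J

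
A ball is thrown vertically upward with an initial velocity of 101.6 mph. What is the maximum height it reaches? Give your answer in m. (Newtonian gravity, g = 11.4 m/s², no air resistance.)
h_max = v₀²/(2g) (with unit conversion) = 90.48 m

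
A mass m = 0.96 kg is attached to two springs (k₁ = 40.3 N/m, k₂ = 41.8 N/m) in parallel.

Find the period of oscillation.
k_eq = k₁+k₂ = 82.1 N/m
T = 2π√(m/k_eq) = 2π√(0.96/82.1) = 0.6794 s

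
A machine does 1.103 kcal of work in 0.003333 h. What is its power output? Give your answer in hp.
P = W/t = 4615 J / 12 s = 384.6 W = 0.5158 hp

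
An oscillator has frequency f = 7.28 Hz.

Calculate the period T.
T = 1/f = 1/7.28 = 0.1374 s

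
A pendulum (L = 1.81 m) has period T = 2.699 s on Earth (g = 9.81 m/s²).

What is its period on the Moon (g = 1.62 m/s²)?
T = 2π√(L/g), so T_moon/T_earth = √(g_earth/g_moon)
T_moon = 2π√(1.81/1.62) = 6.641 s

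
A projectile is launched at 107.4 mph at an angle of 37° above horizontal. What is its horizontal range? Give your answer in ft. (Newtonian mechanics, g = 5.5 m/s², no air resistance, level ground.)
R = v₀² sin(2θ) / g (with unit conversion) = 1322.0 ft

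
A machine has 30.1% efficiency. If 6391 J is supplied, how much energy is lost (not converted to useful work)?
W_out = η × W_in = 0.301×6391 = 1923.7 J
W_lost = W_in − W_out = 6391 − 1923.7 = 4467.3 J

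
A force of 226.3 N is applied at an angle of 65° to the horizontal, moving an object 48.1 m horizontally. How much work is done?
W = Fd cosθ = 226.3×48.1×cos(65°) = 4600.2 J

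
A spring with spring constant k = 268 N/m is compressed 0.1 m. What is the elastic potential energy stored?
PE = ½kx² = ½×268×0.1² = 1.34 J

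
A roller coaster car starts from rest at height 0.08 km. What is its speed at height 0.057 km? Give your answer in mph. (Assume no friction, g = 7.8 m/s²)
mgh₁ = ½mv₂² + mgh₂ → v₂ = √(2g(h₁−h₂)) = √(2×7.8×(80−57)) = 18.94 m/s = 42.37 mph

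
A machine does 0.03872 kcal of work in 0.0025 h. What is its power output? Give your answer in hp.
P = W/t = 162 J / 9 s = 18 W = 0.02414 hp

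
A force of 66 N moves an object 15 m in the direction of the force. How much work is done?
W = Fd = 66×15 = 990.0 J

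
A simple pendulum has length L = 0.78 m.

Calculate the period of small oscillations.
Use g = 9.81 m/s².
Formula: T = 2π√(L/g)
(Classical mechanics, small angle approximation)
T = 2π√(L/g) = 2π√(0.78/9.81) = 1.772 s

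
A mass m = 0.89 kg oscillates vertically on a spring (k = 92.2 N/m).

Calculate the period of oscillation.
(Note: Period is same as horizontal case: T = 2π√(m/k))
T = 2π√(m/k) = 2π√(0.89/92.2) = 0.6173 s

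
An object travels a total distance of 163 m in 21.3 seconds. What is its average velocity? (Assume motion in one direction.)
v_avg = Δd / Δt = 163 / 21.3 = 7.65 m/s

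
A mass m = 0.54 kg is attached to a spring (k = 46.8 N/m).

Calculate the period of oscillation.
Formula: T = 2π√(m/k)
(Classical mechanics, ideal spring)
T = 2π√(m/k) = 2π√(0.54/46.8) = 0.6749 s; f = 1/T = 1.482 Hz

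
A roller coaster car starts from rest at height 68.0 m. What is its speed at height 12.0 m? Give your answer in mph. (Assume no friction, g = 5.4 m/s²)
mgh₁ = ½mv₂² + mgh₂ → v₂ = √(2g(h₁−h₂)) = √(2×5.4×(68−12)) = 24.59 m/s = 55.01 mph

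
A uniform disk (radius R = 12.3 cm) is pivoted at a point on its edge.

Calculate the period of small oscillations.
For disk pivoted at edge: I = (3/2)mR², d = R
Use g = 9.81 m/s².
I/m = (3/2)R² = 0.02269 m²; d = R = 0.123 m
T = 2π√((3/2)R²/(gR)) = 2π√(3R/(2g)) = 0.8617 s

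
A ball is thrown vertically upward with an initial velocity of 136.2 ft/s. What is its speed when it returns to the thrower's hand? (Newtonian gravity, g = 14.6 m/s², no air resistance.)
By conservation of energy, the ball returns at the same speed = 136.2 ft/s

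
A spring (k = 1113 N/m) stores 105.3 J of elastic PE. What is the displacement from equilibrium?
PE = ½kx² → x = √(2PE/k) = √(2×105.3/1113) = 0.435 m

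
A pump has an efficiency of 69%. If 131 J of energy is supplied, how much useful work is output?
W_out = η × W_in = 0.69 × 131 = 90.39 J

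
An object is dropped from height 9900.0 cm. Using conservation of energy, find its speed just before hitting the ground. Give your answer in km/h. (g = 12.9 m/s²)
mgh = ½mv² → v = √(2gh) = √(2×12.9×99) = 50.54 m/s = 181.9 km/h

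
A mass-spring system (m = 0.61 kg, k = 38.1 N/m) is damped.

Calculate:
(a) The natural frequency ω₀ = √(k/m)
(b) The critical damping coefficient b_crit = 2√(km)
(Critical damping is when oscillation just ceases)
ω₀ = √(k/m) = √(38.1/0.61) = 7.903 rad/s
b_crit = 2√(km) = 2√(38.1×0.61) = 9.642 kg/s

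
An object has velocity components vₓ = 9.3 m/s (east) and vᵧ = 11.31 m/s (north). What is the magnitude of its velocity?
|v| = √(vₓ² + vᵧ²) = √(9.3² + 11.31²) = √(214.406) = 14.64 m/s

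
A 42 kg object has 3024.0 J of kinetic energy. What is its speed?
KE = ½mv² → v = √(2KE/m) = √(2×3024.0/42) = 12.0 m/s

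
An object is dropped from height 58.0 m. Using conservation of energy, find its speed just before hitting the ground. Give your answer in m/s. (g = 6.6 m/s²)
mgh = ½mv² → v = √(2gh) = √(2×6.6×58) = 27.67 m/s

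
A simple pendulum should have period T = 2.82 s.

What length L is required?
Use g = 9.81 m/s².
T = 2π√(L/g) → L = g(T/2π)² = 9.81×(2.82/2π)² = 1.976 m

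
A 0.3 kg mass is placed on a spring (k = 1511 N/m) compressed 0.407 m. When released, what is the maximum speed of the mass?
½kx² = ½mv² → v = x√(k/m) = 0.407×√(1511/0.3) = 28.88 m/s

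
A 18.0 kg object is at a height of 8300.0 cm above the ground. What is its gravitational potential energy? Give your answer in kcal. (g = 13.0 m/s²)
PE = mgh = 18 kg × 13.0 m/s² × 83 m = 1.942e+04 J = 4.642 kcal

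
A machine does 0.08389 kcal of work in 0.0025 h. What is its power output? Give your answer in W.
P = W/t = 351 J / 9 s = 39 W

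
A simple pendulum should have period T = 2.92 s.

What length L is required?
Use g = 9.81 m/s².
T = 2π√(L/g) → L = g(T/2π)² = 9.81×(2.92/2π)² = 2.119 m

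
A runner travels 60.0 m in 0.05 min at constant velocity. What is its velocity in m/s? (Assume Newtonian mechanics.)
v = d/t (with unit conversion) = 20.0 m/s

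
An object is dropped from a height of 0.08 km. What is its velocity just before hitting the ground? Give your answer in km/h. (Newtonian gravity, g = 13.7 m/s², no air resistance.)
v = √(2gh) (with unit conversion) = 168.5 km/h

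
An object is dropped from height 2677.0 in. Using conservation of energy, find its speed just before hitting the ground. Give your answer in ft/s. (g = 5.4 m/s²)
mgh = ½mv² → v = √(2gh) = √(2×5.4×68) = 27.1 m/s = 88.91 ft/s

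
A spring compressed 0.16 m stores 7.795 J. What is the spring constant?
PE = ½kx² → k = 2PE/x² = 2×7.795/0.16² = 609.0 N/m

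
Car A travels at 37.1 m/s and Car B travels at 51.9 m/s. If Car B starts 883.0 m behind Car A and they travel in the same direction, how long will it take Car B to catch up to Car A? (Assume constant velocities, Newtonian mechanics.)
Relative speed: v_rel = 51.9 - 37.1 = 14.8 m/s
Time to catch: t = d₀/v_rel = 883.0/14.8 = 59.66 s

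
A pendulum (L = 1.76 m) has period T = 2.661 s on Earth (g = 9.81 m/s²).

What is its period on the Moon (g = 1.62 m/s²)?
T = 2π√(L/g), so T_moon/T_earth = √(g_earth/g_moon)
T_moon = 2π√(1.76/1.62) = 6.549 s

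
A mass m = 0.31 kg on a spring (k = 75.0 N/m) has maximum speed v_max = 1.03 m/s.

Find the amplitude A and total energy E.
½mv²_max = ½kA² → A = v_max√(m/k) = 1.03×√(0.31/75.0) = 0.06622 m = 6.622 cm
E = ½mv²_max = ½×0.31×1.03² = 0.1644 J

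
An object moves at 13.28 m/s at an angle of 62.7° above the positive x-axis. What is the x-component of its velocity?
vₓ = v cos(θ) = 13.28 × cos(62.7°) = 6.09 m/s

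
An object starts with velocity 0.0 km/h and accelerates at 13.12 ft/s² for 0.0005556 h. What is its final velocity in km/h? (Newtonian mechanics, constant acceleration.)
v = v₀ + at (with unit conversion) = 28.79 km/h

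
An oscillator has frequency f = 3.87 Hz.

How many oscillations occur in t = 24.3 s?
n = f×t = 3.87×24.3 = 94.04 oscillations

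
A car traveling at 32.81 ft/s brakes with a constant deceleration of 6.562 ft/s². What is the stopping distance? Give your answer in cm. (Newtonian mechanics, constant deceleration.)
d = v₀² / (2a) (with unit conversion) = 2500.0 cm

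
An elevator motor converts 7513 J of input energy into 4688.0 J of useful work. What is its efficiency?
η = W_out/W_in = 4688.0/7513 = 0.624 = 62.4%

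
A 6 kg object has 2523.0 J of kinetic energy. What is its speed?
KE = ½mv² → v = √(2KE/m) = √(2×2523.0/6) = 29.0 m/s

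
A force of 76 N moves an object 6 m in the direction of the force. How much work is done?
W = Fd = 76×6 = 456.0 J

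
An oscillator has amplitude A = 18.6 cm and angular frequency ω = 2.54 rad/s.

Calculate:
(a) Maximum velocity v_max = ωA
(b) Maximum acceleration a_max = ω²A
v_max = ωA = 2.54×0.186 = 0.4724 m/s
a_max = ω²A = 2.54²×0.186 = 1.2 m/s²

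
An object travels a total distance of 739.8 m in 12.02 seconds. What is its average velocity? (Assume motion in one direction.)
v_avg = Δd / Δt = 739.8 / 12.02 = 61.55 m/s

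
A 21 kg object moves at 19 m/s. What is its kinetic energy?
KE = ½mv² = ½×21×19² = 3790.5 J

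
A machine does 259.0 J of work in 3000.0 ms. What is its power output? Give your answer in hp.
P = W/t = 259 J / 3 s = 86.33 W = 0.1158 hp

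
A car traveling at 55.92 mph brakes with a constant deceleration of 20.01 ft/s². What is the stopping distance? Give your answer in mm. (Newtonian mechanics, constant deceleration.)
d = v₀² / (2a) (with unit conversion) = 51230.0 mm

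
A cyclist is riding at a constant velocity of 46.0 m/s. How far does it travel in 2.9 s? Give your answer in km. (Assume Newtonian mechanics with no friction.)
d = vt (with unit conversion) = 0.1334 km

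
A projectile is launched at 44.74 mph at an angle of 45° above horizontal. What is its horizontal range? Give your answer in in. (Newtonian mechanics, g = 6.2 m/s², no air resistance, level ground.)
R = v₀² sin(2θ) / g (with unit conversion) = 2540.0 in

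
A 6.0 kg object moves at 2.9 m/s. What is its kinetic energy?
KE = ½mv² = ½×6.0×2.9² = 25.23 J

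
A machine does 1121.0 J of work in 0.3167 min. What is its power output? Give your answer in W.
P = W/t = 1121 J / 19 s = 58.99 W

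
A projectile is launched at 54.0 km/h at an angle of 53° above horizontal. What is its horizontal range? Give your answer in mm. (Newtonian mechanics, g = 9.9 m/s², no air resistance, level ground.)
R = v₀² sin(2θ) / g (with unit conversion) = 21850.0 mm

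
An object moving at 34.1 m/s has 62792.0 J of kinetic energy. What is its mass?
KE = ½mv² → m = 2KE/v² = 2×62792.0/34.1² = 108.0 kg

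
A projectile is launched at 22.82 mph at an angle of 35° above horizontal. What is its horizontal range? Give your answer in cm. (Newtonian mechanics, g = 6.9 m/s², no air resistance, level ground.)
R = v₀² sin(2θ) / g (with unit conversion) = 1417.0 cm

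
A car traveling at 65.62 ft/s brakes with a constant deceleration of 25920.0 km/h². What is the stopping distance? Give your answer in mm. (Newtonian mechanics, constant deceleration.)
d = v₀² / (2a) (with unit conversion) = 100000.0 mm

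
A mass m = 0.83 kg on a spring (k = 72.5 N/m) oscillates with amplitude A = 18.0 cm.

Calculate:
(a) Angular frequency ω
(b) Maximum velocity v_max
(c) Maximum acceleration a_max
ω = √(k/m) = √(72.5/0.83) = 9.346 rad/s
v_max = ωA = 9.346×0.18 = 1.682 m/s
a_max = ω²A = 9.346²×0.18 = 15.72 m/s²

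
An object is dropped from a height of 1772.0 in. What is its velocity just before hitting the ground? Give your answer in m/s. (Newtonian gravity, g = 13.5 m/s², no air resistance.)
v = √(2gh) (with unit conversion) = 34.86 m/s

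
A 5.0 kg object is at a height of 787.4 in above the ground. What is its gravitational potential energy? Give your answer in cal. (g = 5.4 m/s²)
PE = mgh = 5 kg × 5.4 m/s² × 20 m = 540 J = 129.1 cal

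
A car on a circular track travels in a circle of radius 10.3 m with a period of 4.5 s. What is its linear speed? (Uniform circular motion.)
v = 2πr/T = 2π×10.3/4.5 = 14.38 m/s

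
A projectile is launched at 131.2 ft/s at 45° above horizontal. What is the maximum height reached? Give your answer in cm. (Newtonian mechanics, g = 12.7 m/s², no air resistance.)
H = v₀²sin²(θ)/(2g) (with unit conversion) = 3148.0 cm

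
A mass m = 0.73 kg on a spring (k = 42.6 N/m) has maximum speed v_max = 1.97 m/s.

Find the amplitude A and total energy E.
½mv²_max = ½kA² → A = v_max√(m/k) = 1.97×√(0.73/42.6) = 0.2579 m = 25.79 cm
E = ½mv²_max = ½×0.73×1.97² = 1.417 J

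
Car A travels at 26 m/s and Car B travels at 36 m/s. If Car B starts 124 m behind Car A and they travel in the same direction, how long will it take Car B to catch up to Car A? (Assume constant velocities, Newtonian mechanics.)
Relative speed: v_rel = 36 - 26 = 10 m/s
Time to catch: t = d₀/v_rel = 124/10 = 12.4 s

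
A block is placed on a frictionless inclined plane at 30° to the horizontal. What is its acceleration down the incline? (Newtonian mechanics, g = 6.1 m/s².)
a = g sin(θ) = 6.1 × sin(30°) = 6.1 × 0.5 = 3.05 m/s²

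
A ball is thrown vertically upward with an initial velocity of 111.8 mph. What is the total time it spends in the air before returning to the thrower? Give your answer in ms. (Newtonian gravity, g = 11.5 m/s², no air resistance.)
t_total = 2v₀/g (with unit conversion) = 8692.0 ms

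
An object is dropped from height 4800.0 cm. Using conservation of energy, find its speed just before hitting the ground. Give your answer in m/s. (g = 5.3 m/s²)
mgh = ½mv² → v = √(2gh) = √(2×5.3×48) = 22.56 m/s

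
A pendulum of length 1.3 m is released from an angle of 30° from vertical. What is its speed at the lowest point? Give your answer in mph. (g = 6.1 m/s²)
h = L(1 − cosθ) = 1.3×(1 − cos30°) = 0.1742 m
v = √(2gh) = √(2×6.1×0.1742) = 1.458 m/s = 3.261 mph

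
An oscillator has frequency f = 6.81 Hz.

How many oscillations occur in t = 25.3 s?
n = f×t = 6.81×25.3 = 172.3 oscillations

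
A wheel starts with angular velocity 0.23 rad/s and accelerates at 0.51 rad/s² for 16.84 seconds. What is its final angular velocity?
ω = ω₀ + αt = 0.23 + 0.51 × 16.84 = 8.82 rad/s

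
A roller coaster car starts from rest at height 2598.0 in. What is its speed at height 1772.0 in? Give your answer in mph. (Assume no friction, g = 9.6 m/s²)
mgh₁ = ½mv₂² + mgh₂ → v₂ = √(2g(h₁−h₂)) = √(2×9.6×(65.99−45.01)) = 20.07 m/s = 44.9 mph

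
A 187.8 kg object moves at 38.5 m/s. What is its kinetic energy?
KE = ½mv² = ½×187.8×38.5² = 139183.3 J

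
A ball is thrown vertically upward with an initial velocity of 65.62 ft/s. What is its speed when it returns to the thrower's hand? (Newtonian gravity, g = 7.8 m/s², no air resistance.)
By conservation of energy, the ball returns at the same speed = 65.62 ft/s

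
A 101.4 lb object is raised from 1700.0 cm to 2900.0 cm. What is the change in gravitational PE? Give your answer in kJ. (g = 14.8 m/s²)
ΔPE = mg(h₂ − h₁) = 45.99 kg × 14.8 m/s² × (29 − 17) m = 8169 J = 8.169 kJ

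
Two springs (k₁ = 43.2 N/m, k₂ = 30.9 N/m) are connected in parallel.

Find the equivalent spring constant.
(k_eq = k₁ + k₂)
k_eq = k₁ + k₂ = 43.2 + 30.9 = 74.1 N/m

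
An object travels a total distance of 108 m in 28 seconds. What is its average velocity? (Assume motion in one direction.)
v_avg = Δd / Δt = 108 / 28 = 3.86 m/s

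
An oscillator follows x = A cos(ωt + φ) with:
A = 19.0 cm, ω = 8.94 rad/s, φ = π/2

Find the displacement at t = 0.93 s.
x = A cos(ωt + φ) = 19.0×cos(8.94×0.93 + π/2) = -17.02 cm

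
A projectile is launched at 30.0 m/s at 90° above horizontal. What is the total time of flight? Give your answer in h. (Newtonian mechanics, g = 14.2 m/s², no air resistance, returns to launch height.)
T = 2v₀sin(θ)/g (with unit conversion) = 0.001174 h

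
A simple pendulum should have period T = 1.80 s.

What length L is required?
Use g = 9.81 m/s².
T = 2π√(L/g) → L = g(T/2π)² = 9.81×(1.8/2π)² = 0.8051 m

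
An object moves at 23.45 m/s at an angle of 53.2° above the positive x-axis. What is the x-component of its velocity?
vₓ = v cos(θ) = 23.45 × cos(53.2°) = 14.05 m/s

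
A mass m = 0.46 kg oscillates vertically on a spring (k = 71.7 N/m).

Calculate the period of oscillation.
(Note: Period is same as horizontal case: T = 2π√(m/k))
T = 2π√(m/k) = 2π√(0.46/71.7) = 0.5033 s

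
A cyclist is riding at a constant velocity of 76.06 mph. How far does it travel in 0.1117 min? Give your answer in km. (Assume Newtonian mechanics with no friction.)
d = vt (with unit conversion) = 0.2279 km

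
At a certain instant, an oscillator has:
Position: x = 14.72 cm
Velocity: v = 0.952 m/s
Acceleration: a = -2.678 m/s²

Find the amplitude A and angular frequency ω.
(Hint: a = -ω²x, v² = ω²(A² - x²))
a = −ω²x → ω = √(|a|/x) = √(2.678/0.1472) = 4.265 rad/s
v² = ω²(A² − x²) → A = √(x² + v²/ω²) = √(0.1472² + 0.952²/4.265²) = 0.2674 m = 26.74 cm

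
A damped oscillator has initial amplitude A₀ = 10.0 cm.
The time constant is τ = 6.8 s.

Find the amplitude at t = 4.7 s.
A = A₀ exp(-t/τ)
A = A₀ exp(−t/τ) = 10.0×exp(−4.7/6.8) = 5.01 cm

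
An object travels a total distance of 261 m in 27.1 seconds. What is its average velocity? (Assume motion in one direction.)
v_avg = Δd / Δt = 261 / 27.1 = 9.63 m/s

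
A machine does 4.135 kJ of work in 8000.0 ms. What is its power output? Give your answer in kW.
P = W/t = 4135 J / 8 s = 516.9 W = 0.5169 kW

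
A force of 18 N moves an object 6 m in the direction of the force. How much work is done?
W = Fd = 18×6 = 108.0 J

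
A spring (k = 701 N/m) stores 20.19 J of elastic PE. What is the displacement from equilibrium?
PE = ½kx² → x = √(2PE/k) = √(2×20.19/701) = 0.24 m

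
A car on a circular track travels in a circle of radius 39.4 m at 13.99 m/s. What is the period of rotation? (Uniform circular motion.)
T = 2πr/v = 2π×39.4/13.99 = 17.7 s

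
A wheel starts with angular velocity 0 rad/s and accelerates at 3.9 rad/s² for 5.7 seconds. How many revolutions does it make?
θ = ω₀t + ½αt² = 0×5.7 + ½×3.9×5.7² = 63.36 rad
Revolutions = θ/(2π) = 63.36/(2π) = 10.08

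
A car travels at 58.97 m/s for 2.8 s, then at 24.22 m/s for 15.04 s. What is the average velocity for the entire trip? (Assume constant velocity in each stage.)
d₁ = v₁t₁ = 58.97 × 2.8 = 165.116 m
d₂ = v₂t₂ = 24.22 × 15.04 = 364.269 m
d_total = 529.38 m, t_total = 17.84 s
v_avg = d_total/t_total = 529.38/17.84 = 29.67 m/s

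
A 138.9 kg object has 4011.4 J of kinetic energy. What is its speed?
KE = ½mv² → v = √(2KE/m) = √(2×4011.4/138.9) = 7.6 m/s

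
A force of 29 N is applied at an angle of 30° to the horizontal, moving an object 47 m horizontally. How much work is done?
W = Fd cosθ = 29×47×cos(30°) = 1180.4 J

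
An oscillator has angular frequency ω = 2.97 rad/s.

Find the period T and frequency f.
T = 2π/ω = 2π/2.97 = 2.116 s; f = ω/2π = 0.4727 Hz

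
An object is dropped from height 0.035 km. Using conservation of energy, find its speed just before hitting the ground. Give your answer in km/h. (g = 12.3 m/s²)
mgh = ½mv² → v = √(2gh) = √(2×12.3×35) = 29.34 m/s = 105.6 km/h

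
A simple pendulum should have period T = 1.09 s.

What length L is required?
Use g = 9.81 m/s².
T = 2π√(L/g) → L = g(T/2π)² = 9.81×(1.09/2π)² = 0.2952 m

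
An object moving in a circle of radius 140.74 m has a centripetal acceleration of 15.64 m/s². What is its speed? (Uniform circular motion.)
v = √(a_c × r) = √(15.64 × 140.74) = 46.92 m/s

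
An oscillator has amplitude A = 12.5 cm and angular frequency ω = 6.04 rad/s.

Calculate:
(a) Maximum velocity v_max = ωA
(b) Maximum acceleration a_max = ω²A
v_max = ωA = 6.04×0.125 = 0.755 m/s
a_max = ω²A = 6.04²×0.125 = 4.56 m/s²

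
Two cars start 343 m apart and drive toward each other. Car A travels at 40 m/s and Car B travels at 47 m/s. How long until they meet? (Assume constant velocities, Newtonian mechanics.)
Combined speed: v_combined = 40 + 47 = 87 m/s
Time to meet: t = d/87 = 343/87 = 3.94 s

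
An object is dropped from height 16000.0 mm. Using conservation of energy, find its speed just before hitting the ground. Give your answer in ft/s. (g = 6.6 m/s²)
mgh = ½mv² → v = √(2gh) = √(2×6.6×16) = 14.53 m/s = 47.68 ft/s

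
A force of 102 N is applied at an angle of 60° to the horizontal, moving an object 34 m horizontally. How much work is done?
W = Fd cosθ = 102×34×cos(60°) = 1734.0 J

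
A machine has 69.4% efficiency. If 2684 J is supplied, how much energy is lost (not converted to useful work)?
W_out = η × W_in = 0.694×2684 = 1862.7 J
W_lost = W_in − W_out = 2684 − 1862.7 = 821.3 J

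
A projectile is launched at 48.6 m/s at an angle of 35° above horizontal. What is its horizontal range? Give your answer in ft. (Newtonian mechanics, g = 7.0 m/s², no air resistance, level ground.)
R = v₀² sin(2θ) / g (with unit conversion) = 1040.0 ft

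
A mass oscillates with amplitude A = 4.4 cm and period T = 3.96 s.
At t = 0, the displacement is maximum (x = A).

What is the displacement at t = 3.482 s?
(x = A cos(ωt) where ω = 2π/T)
ω = 2π/T = 2π/3.96 = 1.587 rad/s
x = A cos(ωt) = 4.4×cos(1.587×3.482) = 3.194 cm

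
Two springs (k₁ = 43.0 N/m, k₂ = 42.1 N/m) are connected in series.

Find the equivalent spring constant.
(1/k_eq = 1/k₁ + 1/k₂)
1/k_eq = 1/43.0 + 1/42.1 = 0.047009; k_eq = 21.27 N/m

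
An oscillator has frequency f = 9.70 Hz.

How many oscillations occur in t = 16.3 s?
n = f×t = 9.7×16.3 = 158.1 oscillations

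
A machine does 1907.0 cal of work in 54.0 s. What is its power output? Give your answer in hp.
P = W/t = 7979 J / 54 s = 147.8 W = 0.1981 hp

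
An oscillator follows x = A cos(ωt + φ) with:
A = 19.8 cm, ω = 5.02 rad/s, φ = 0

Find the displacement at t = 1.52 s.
x = A cos(ωt + φ) = 19.8×cos(5.02×1.52 + 0) = 4.39 cm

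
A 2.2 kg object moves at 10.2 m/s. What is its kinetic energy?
KE = ½mv² = ½×2.2×10.2² = 114.444 J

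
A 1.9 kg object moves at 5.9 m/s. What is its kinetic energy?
KE = ½mv² = ½×1.9×5.9² = 33.0695 J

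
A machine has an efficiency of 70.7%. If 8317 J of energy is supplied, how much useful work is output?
W_out = η × W_in = 0.707 × 8317 = 5880.1 J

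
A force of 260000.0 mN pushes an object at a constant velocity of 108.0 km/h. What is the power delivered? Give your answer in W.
P = Fv = 260 N × 30 m/s = 7800 W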